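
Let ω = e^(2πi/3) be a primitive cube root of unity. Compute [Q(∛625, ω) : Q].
[Q(∛625, ω) : Q] = 6

[Q(∛625):Q] = 3 (min poly x^3 - 625, irreducible since 625 is not a perfect cube). [Q(ω):Q] = 2 (min poly x^2 + x + 1). Since Q(∛625) ⊂ R and ω ∉ R, we have ω ∉ Q(∛625), so x^2 + x + 1 remains irreducible over Q(∛625) and [Q(∛625, ω) : Q(∛625)] = 2. By the tower law, [Q(∛625, ω) : Q] = 3 · 2 = 6. (In fact Q(∛625, ω) is the splitting field of x^3 - 625 over Q.)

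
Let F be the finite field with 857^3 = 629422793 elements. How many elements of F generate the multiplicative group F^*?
There are φ(629422792) = 311769744 primitive elements

F_q^* is cyclic of order q - 1 = 629422792. A cyclic group of order m has exactly φ(m) generators. Here m = 629422792 = 2^3 · 107 · 735307, so the number of primitive elements is φ(629422792) = 311769744.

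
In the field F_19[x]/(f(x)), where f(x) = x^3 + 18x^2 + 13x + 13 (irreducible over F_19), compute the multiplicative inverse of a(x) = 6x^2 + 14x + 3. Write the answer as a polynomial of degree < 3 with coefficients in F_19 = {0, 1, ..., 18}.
a(x)^(-1) ≡ 7x^2 + 6x + 3 (mod f(x))

Since f is irreducible over F_19, F_19[x]/(f) is a field and a(x) ≠ 0 has an inverse. Apply the extended Euclidean algorithm to f(x) and a(x) in F_19[x]: f(x) = (16x + 10)·a(x) + (15x + 2);  a(x) = (8x + 10)·(15x + 2) + (2). The last nonzero remainder is the constant 2 = gcd(f, a) in F_19. Back-substituting through the division chain expresses 2 = s(x)·a(x) + t(x)·f(x) with s(x) ≡ 14x^2 + 12x + 6 (mod f), so (14x^2 + 12x + 6)·a(x) ≡ 2 (mod f). Multiplying by 2^(-1) ≡ 10 in F_19 gives a(x)^(-1) ≡ 10·(14x^2 + 12x + 6) ≡ 7x^2 + 6x + 3 (mod f). Check: (6x^2 + 14x + 3)·(7x^2 + 6x + 3) = 4x^4 + x^3 + 9x^2 + 3x + 9 ≡ 1 (mod x^3 + 18x^2 + 13x + 13).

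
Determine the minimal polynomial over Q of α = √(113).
m_α(x) = x^2 - 113

α satisfies α^2 - 113 = 0, so x^2 - 113 annihilates α. Since d = 113 is squarefree and ≠ 1, it is not a perfect square in Q, so x^2 - 113 has no rational root and is therefore irreducible over Q (a degree-2 polynomial over a field is irreducible iff it has no root). Hence m_α(x) = x^2 - 113.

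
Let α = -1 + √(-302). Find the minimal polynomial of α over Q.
m_α(x) = x^2 + 2x + 303

From α + 1 = √(-302), squaring gives (α + 1)^2 = -302, i.e. α^2 + 2α + 1 = -302, so α^2 + 2α + 303 = 0. The discriminant of x^2 + 2x + 303 is (2)^2 - 4·(303) = 4 - 1212 = -1208, and 4·(-302) is not a perfect square in Q since -302 is squarefree and ≠ 1. Hence x^2 + 2x + 303 is irreducible over Q and is the minimal polynomial of α.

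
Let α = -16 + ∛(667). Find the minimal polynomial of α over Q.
m_α(x) = x^3 + 48x^2 + 768x + 3429

Set β = α + 16 = ∛(667), so β^3 = 667. Then (α + 16)^3 - 667 = 0, i.e. α is a root of g(x) = (x + 16)^3 - 667 = x^3 + 48x^2 + 768x + 3429. Since g(x) = h(x + 16) where h(x) = x^3 - 667, and h is irreducible over Q (because 667 is not a perfect cube, so h has no rational root, and a monic cubic with no rational root is irreducible), g is also irreducible (irreducibility is preserved under the substitution x → x + 16). Hence m_α(x) = x^3 + 48x^2 + 768x + 3429.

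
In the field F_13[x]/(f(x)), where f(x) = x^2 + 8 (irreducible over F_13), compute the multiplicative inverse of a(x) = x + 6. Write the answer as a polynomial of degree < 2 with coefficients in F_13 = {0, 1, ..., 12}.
a(x)^(-1) ≡ 5x + 9 (mod f(x))

Since f is irreducible over F_13, F_13[x]/(f) is a field and a(x) ≠ 0 has an inverse. Apply the extended Euclidean algorithm to f(x) and a(x) in F_13[x]: f(x) = (x + 7)·a(x) + (5). The last nonzero remainder is the constant 5 = gcd(f, a) in F_13. Back-substituting through the division chain expresses 5 = s(x)·a(x) + t(x)·f(x) with s(x) ≡ 12x + 6 (mod f), so (12x + 6)·a(x) ≡ 5 (mod f). Multiplying by 5^(-1) ≡ 8 in F_13 gives a(x)^(-1) ≡ 8·(12x + 6) ≡ 5x + 9 (mod f). Check: (x + 6)·(5x + 9) = 5x^2 + 2 ≡ 1 (mod x^2 + 8).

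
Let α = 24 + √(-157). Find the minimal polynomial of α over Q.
m_α(x) = x^2 - 48x + 733

From α - 24 = √(-157), squaring gives (α - 24)^2 = -157, i.e. α^2 - 48α + 576 = -157, so α^2 - 48α + 733 = 0. The discriminant of x^2 - 48x + 733 is (-48)^2 - 4·(733) = 2304 - 2932 = -628, and 4·(-157) is not a perfect square in Q since -157 is squarefree and ≠ 1. Hence x^2 - 48x + 733 is irreducible over Q and is the minimal polynomial of α.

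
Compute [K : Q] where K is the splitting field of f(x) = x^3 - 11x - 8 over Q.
[K : Q] = 6

By the rational root test, any rational root of the monic integer polynomial f(x) = x^3 - 11x - 8 must be an integer dividing the constant term -8, i.e. one of ±{1, 2, 4, 8}. Evaluating: f(1) = -18, f(-1) = 2, f(2) = -22, f(-2) = 6, f(4) = 12, f(-4) = -28, f(8) = 416, f(-8) = -432; none is 0, so f has no rational root and is therefore irreducible over Q (a cubic with no linear factor over a field is irreducible). For an irreducible cubic, the Galois group is A_3 or S_3 according as the discriminant disc(f) = -4a^3 - 27b^2 = -4·(-11)^3 - 27·(-8)^2 = 3596 is or is not a square in Q. Here disc(f) = 3596 is not a perfect square in Q, so the Galois group of f over Q is not contained in A_3 and must be all of S_3. The splitting field has degree |S_3| = 6 over Q, so [K : Q] = 6.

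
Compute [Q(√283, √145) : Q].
[Q(√283, √145) : Q] = 4

[Q(√283):Q] = 2 (min poly x^2 - 283, irreducible since 283 is squarefree > 1). For the top step, suppose √145 ∈ Q(√283), say √145 = c + d√283 with c, d ∈ Q. Squaring: 145 = c^2 + 283d^2 + 2cd√283. Since √283 ∉ Q this forces 2cd = 0. If d = 0 then √145 = c ∈ Q, contradicting 145 squarefree > 1. If c = 0 then 145 = 283d^2, so 283·145 = (283d)^2 is a perfect square in Q — but 283·145 = 41035 is not a perfect square (since 283 and 145 are distinct squarefree integers). Contradiction. Hence √145 ∉ Q(√283), so x^2 - 145 stays irreducible over Q(√283) and [Q(√283, √145) : Q(√283)] = 2. By the tower law, [Q(√283, √145) : Q] = 2 · 2 = 4.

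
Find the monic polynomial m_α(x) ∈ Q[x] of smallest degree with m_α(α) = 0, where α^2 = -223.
m_α(x) = x^2 + 223

α satisfies α^2 + 223 = 0, so x^2 + 223 annihilates α. Since d = -223 is squarefree and ≠ 1, it is not a perfect square in Q, so x^2 + 223 has no rational root and is therefore irreducible over Q (a degree-2 polynomial over a field is irreducible iff it has no root). Hence m_α(x) = x^2 + 223.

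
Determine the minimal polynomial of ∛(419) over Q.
m_α(x) = x^3 - 419

α satisfies α^3 = 419, so x^3 - 419 annihilates α. By the rational root test, a rational root p/q (in lowest terms) of x^3 - 419 would satisfy p^3 = 419 q^3, forcing q = 1 and p^3 = 419; but 419 is not a perfect cube, contradiction. A monic cubic over Q with no rational root is irreducible (any nontrivial factorization would include a linear factor). Hence x^3 - 419 is the minimal polynomial of α, and in particular [Q(α):Q] = 3.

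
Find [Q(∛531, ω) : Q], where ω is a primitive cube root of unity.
[Q(∛531, ω) : Q] = 6

[Q(∛531):Q] = 3 (min poly x^3 - 531, irreducible since 531 is not a perfect cube). [Q(ω):Q] = 2 (min poly x^2 + x + 1). Since Q(∛531) ⊂ R and ω ∉ R, we have ω ∉ Q(∛531), so x^2 + x + 1 remains irreducible over Q(∛531) and [Q(∛531, ω) : Q(∛531)] = 2. By the tower law, [Q(∛531, ω) : Q] = 3 · 2 = 6. (In fact Q(∛531, ω) is the splitting field of x^3 - 531 over Q.)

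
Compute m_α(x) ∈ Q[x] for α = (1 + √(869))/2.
m_α(x) = x^2 - x - 217

From 2α - 1 = √(869), squaring gives (2α - 1)^2 = 869, i.e. 4α^2 - 4α + 1 = 869, so α^2 - α + (1 - 869)/4 = 0. Since 869 ≡ 1 (mod 4), (1 - 869)/4 = -217 ∈ Z. The polynomial x^2 - x - 217 has discriminant 1 - 4·(-217) = 869, which is not a perfect square in Q (d = 869 is squarefree and ≠ 1), so x^2 - x - 217 is irreducible over Q. It is the minimal polynomial of α.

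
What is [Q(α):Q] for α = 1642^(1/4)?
[Q(α):Q] = 4

α is a root of x^4 - 1642. By Eisenstein's criterion at the prime p = 2 (which divides the constant term 1642 but p^2 = 4 does not, since 1642 is squarefree), x^4 - 1642 is irreducible over Q. Hence [Q(α):Q] = 4.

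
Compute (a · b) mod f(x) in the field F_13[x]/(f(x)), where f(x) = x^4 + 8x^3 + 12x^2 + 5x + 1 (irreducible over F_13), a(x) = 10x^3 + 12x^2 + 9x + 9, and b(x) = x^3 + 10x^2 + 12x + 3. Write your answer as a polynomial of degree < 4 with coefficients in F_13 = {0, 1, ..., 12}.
a · b ≡ 10x^3 + 2x^2 + 10x + 11 (mod f(x))

Multiply in F_13[x]: a(x)·b(x) = (10x^3 + 12x^2 + 9x + 9)·(x^3 + 10x^2 + 12x + 3) = 10x^6 + 8x^5 + 2x^4 + 5x + 1. This has degree ≥ 4, so divide by f(x) over F_13: 10x^6 + 8x^5 + 2x^4 + 5x + 1 = (10x^2 + 6x + 3)·(x^4 + 8x^3 + 12x^2 + 5x + 1) + (10x^3 + 2x^2 + 10x + 11). Hence a·b ≡ 10x^3 + 2x^2 + 10x + 11 (mod f). (F_13[x]/(f) is a field with 13^4 = 28561 elements since f is irreducible of degree 4.)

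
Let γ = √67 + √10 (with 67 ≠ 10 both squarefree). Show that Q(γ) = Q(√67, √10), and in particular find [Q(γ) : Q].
[Q(γ) : Q] = 4 (equivalently, Q(γ) = Q(√67, √10))

Obviously Q(γ) ⊆ Q(√67, √10), and [Q(√67, √10):Q] = 4 (since 67, 10 are distinct squarefree integers > 1 with 670 not a perfect square). To show equality we compute the minimal polynomial of γ. From γ = √67 + √10: γ^2 = 67 + 2√(670) + 10 = 77 + 2√(670), so γ^2 - 77 = 2√(670); squaring, (γ^2 - 77)^2 = 4·670, i.e. γ^4 - 154γ^2 + 5929 - 2680 = 0, i.e. γ^4 - 154γ^2 + 3249 = 0. So γ is a root of x^4 - 154x^2 + 3249. This polynomial is irreducible over Q: it has no rational root (each ±√67 ± √10 is irrational), and any factorization into two quadratics over Q would force √(670) ∈ Q (pairing opposite roots) or √67, √10 ∈ Q (other pairings), all impossible. Hence [Q(γ):Q] = 4 = [Q(√67, √10):Q], so Q(γ) = Q(√67, √10).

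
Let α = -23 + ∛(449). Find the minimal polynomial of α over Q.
m_α(x) = x^3 + 69x^2 + 1587x + 11718

Set β = α + 23 = ∛(449), so β^3 = 449. Then (α + 23)^3 - 449 = 0, i.e. α is a root of g(x) = (x + 23)^3 - 449 = x^3 + 69x^2 + 1587x + 11718. Since g(x) = h(x + 23) where h(x) = x^3 - 449, and h is irreducible over Q (because 449 is not a perfect cube, so h has no rational root, and a monic cubic with no rational root is irreducible), g is also irreducible (irreducibility is preserved under the substitution x → x + 23). Hence m_α(x) = x^3 + 69x^2 + 1587x + 11718.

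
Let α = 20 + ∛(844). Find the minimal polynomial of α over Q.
m_α(x) = x^3 - 60x^2 + 1200x - 8844

Set β = α - 20 = ∛(844), so β^3 = 844. Then (α - 20)^3 - 844 = 0, i.e. α is a root of g(x) = (x - 20)^3 - 844 = x^3 - 60x^2 + 1200x - 8844. Since g(x) = h(x - 20) where h(x) = x^3 - 844, and h is irreducible over Q (because 844 is not a perfect cube, so h has no rational root, and a monic cubic with no rational root is irreducible), g is also irreducible (irreducibility is preserved under the substitution x → x - 20). Hence m_α(x) = x^3 - 60x^2 + 1200x - 8844.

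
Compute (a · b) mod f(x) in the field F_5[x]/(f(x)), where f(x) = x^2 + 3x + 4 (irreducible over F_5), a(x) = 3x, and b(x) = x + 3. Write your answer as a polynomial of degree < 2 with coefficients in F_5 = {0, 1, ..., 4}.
a · b ≡ 3 (mod f(x))

Multiply in F_5[x]: a(x)·b(x) = (3x)·(x + 3) = 3x^2 + 4x. This has degree ≥ 2, so divide by f(x) over F_5: 3x^2 + 4x = (3)·(x^2 + 3x + 4) + (3). Hence a·b ≡ 3 (mod f). (F_5[x]/(f) is a field with 5^2 = 25 elements since f is irreducible of degree 2.)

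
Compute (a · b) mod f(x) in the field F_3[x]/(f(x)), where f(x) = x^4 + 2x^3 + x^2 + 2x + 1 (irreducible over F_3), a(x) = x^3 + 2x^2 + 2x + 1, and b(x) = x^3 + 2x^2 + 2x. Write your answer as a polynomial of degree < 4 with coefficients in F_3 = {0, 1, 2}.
a · b ≡ 2x^3 + x^2 (mod f(x))

Multiply in F_3[x]: a(x)·b(x) = (x^3 + 2x^2 + 2x + 1)·(x^3 + 2x^2 + 2x) = x^6 + x^5 + 2x^4 + 2x. This has degree ≥ 4, so divide by f(x) over F_3: x^6 + x^5 + 2x^4 + 2x = (x^2 + 2x)·(x^4 + 2x^3 + x^2 + 2x + 1) + (2x^3 + x^2). Hence a·b ≡ 2x^3 + x^2 (mod f). (F_3[x]/(f) is a field with 3^4 = 81 elements since f is irreducible of degree 4.)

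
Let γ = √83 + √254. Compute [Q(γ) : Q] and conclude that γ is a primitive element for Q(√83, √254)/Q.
[Q(γ) : Q] = 4 (equivalently, Q(γ) = Q(√83, √254))

Obviously Q(γ) ⊆ Q(√83, √254), and [Q(√83, √254):Q] = 4 (since 83, 254 are distinct squarefree integers > 1 with 21082 not a perfect square). To show equality we compute the minimal polynomial of γ. From γ = √83 + √254: γ^2 = 83 + 2√(21082) + 254 = 337 + 2√(21082), so γ^2 - 337 = 2√(21082); squaring, (γ^2 - 337)^2 = 4·21082, i.e. γ^4 - 674γ^2 + 113569 - 84328 = 0, i.e. γ^4 - 674γ^2 + 29241 = 0. So γ is a root of x^4 - 674x^2 + 29241. This polynomial is irreducible over Q: it has no rational root (each ±√83 ± √254 is irrational), and any factorization into two quadratics over Q would force √(21082) ∈ Q (pairing opposite roots) or √83, √254 ∈ Q (other pairings), all impossible. Hence [Q(γ):Q] = 4 = [Q(√83, √254):Q], so Q(γ) = Q(√83, √254).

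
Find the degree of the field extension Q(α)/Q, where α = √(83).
[Q(α):Q] = 2

[Q(α):Q] equals the degree of the minimal polynomial of α. Here α^2 = 83 and x^2 - 83 is irreducible (d = 83 is squarefree, ≠ 1, hence not a square), so deg(m_α) = 2. Thus [Q(α):Q] = 2.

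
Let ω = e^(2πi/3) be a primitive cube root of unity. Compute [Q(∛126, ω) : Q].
[Q(∛126, ω) : Q] = 6

[Q(∛126):Q] = 3 (min poly x^3 - 126, irreducible since 126 is not a perfect cube). [Q(ω):Q] = 2 (min poly x^2 + x + 1). Since Q(∛126) ⊂ R and ω ∉ R, we have ω ∉ Q(∛126), so x^2 + x + 1 remains irreducible over Q(∛126) and [Q(∛126, ω) : Q(∛126)] = 2. By the tower law, [Q(∛126, ω) : Q] = 3 · 2 = 6. (In fact Q(∛126, ω) is the splitting field of x^3 - 126 over Q.)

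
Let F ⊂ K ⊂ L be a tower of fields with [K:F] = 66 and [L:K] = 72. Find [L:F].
[L:F] = 4752

The tower law says that for any tower of field extensions F ⊂ K ⊂ L with finite degrees, [L:F] = [L:K] · [K:F]. Here this gives [L:F] = 72 · 66 = 4752.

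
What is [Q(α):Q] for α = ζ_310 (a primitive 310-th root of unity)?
[Q(α):Q] = 120

The minimal polynomial of ζ_310 over Q is the 310-th cyclotomic polynomial Φ_310(x), which is irreducible over Q and has degree φ(310) = 120. Hence [Q(α):Q] = φ(310) = 120.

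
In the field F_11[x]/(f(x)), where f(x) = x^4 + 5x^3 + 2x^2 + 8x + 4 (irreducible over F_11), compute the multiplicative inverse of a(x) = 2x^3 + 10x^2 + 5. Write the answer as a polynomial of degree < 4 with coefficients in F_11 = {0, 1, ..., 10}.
a(x)^(-1) ≡ 6x^3 + 2x^2 + 3x + 10 (mod f(x))

Since f is irreducible over F_11, F_11[x]/(f) is a field and a(x) ≠ 0 has an inverse. Apply the extended Euclidean algorithm to f(x) and a(x) in F_11[x]: f(x) = (6x)·a(x) + (2x^2 + 4);  a(x) = (x + 5)·(2x^2 + 4) + (7x + 7);  (2x^2 + 4) = (5x + 6)·(7x + 7) + (6). The last nonzero remainder is the constant 6 = gcd(f, a) in F_11. Back-substituting through the division chain expresses 6 = s(x)·a(x) + t(x)·f(x) with s(x) ≡ 3x^3 + x^2 + 7x + 5 (mod f), so (3x^3 + x^2 + 7x + 5)·a(x) ≡ 6 (mod f). Multiplying by 6^(-1) ≡ 2 in F_11 gives a(x)^(-1) ≡ 2·(3x^3 + x^2 + 7x + 5) ≡ 6x^3 + 2x^2 + 3x + 10 (mod f). Check: (2x^3 + 10x^2 + 5)·(6x^3 + 2x^2 + 3x + 10) = x^6 + 9x^5 + 4x^4 + 3x^3 + 4x + 6 ≡ 1 (mod x^4 + 5x^3 + 2x^2 + 8x + 4).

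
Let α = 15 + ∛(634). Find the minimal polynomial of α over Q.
m_α(x) = x^3 - 45x^2 + 675x - 4009

Set β = α - 15 = ∛(634), so β^3 = 634. Then (α - 15)^3 - 634 = 0, i.e. α is a root of g(x) = (x - 15)^3 - 634 = x^3 - 45x^2 + 675x - 4009. Since g(x) = h(x - 15) where h(x) = x^3 - 634, and h is irreducible over Q (because 634 is not a perfect cube, so h has no rational root, and a monic cubic with no rational root is irreducible), g is also irreducible (irreducibility is preserved under the substitution x → x - 15). Hence m_α(x) = x^3 - 45x^2 + 675x - 4009.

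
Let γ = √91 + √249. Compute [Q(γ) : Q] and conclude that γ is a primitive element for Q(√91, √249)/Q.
[Q(γ) : Q] = 4 (equivalently, Q(γ) = Q(√91, √249))

Obviously Q(γ) ⊆ Q(√91, √249), and [Q(√91, √249):Q] = 4 (since 91, 249 are distinct squarefree integers > 1 with 22659 not a perfect square). To show equality we compute the minimal polynomial of γ. From γ = √91 + √249: γ^2 = 91 + 2√(22659) + 249 = 340 + 2√(22659), so γ^2 - 340 = 2√(22659); squaring, (γ^2 - 340)^2 = 4·22659, i.e. γ^4 - 680γ^2 + 115600 - 90636 = 0, i.e. γ^4 - 680γ^2 + 24964 = 0. So γ is a root of x^4 - 680x^2 + 24964. This polynomial is irreducible over Q: it has no rational root (each ±√91 ± √249 is irrational), and any factorization into two quadratics over Q would force √(22659) ∈ Q (pairing opposite roots) or √91, √249 ∈ Q (other pairings), all impossible. Hence [Q(γ):Q] = 4 = [Q(√91, √249):Q], so Q(γ) = Q(√91, √249).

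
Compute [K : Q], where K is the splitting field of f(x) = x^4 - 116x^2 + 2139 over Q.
[K : Q] = 4

Solving the quadratic in x^2: x^2 = (116 ± √(116^2 - 4·2139))/2 = (116 ± √4900)/2 = (116 ± 70)/2, giving x^2 = 23 or x^2 = 93. So f(x) = (x^2 - 23)(x^2 - 93) and the roots of f are ±√23, ±√93. Hence the splitting field is K = Q(√23, √93). Since 23 and 93 are distinct squarefree integers > 1, their product 2139 is not a perfect square, so √93 ∉ Q(√23). By the tower law [K:Q] = [Q(√23,√93):Q(√23)] · [Q(√23):Q] = 2 · 2 = 4.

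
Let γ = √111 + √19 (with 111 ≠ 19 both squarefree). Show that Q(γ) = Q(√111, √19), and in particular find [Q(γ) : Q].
[Q(γ) : Q] = 4 (equivalently, Q(γ) = Q(√111, √19))

Obviously Q(γ) ⊆ Q(√111, √19), and [Q(√111, √19):Q] = 4 (since 111, 19 are distinct squarefree integers > 1 with 2109 not a perfect square). To show equality we compute the minimal polynomial of γ. From γ = √111 + √19: γ^2 = 111 + 2√(2109) + 19 = 130 + 2√(2109), so γ^2 - 130 = 2√(2109); squaring, (γ^2 - 130)^2 = 4·2109, i.e. γ^4 - 260γ^2 + 16900 - 8436 = 0, i.e. γ^4 - 260γ^2 + 8464 = 0. So γ is a root of x^4 - 260x^2 + 8464. This polynomial is irreducible over Q: it has no rational root (each ±√111 ± √19 is irrational), and any factorization into two quadratics over Q would force √(2109) ∈ Q (pairing opposite roots) or √111, √19 ∈ Q (other pairings), all impossible. Hence [Q(γ):Q] = 4 = [Q(√111, √19):Q], so Q(γ) = Q(√111, √19).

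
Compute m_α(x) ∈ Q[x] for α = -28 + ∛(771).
m_α(x) = x^3 + 84x^2 + 2352x + 21181

Set β = α + 28 = ∛(771), so β^3 = 771. Then (α + 28)^3 - 771 = 0, i.e. α is a root of g(x) = (x + 28)^3 - 771 = x^3 + 84x^2 + 2352x + 21181. Since g(x) = h(x + 28) where h(x) = x^3 - 771, and h is irreducible over Q (because 771 is not a perfect cube, so h has no rational root, and a monic cubic with no rational root is irreducible), g is also irreducible (irreducibility is preserved under the substitution x → x + 28). Hence m_α(x) = x^3 + 84x^2 + 2352x + 21181.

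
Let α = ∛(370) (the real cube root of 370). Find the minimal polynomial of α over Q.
m_α(x) = x^3 - 370

α satisfies α^3 = 370, so x^3 - 370 annihilates α. By the rational root test, a rational root p/q (in lowest terms) of x^3 - 370 would satisfy p^3 = 370 q^3, forcing q = 1 and p^3 = 370; but 370 is not a perfect cube, contradiction. A monic cubic over Q with no rational root is irreducible (any nontrivial factorization would include a linear factor). Hence x^3 - 370 is the minimal polynomial of α, and in particular [Q(α):Q] = 3.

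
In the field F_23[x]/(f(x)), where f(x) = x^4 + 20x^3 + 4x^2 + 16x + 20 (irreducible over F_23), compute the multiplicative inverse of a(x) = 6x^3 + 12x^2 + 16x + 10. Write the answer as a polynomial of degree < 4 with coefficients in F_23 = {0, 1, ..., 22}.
a(x)^(-1) ≡ 2x^3 + 7x^2 + 6x + 22 (mod f(x))

Since f is irreducible over F_23, F_23[x]/(f) is a field and a(x) ≠ 0 has an inverse. Apply the extended Euclidean algorithm to f(x) and a(x) in F_23[x]: f(x) = (4x + 3)·a(x) + (19x^2 + 20x + 13);  a(x) = (10x + 1)·(19x^2 + 20x + 13) + (4x + 20);  (19x^2 + 20x + 13) = (22x + 10)·(4x + 20) + (20). The last nonzero remainder is the constant 20 = gcd(f, a) in F_23. Back-substituting through the division chain expresses 20 = s(x)·a(x) + t(x)·f(x) with s(x) ≡ 17x^3 + 2x^2 + 5x + 3 (mod f), so (17x^3 + 2x^2 + 5x + 3)·a(x) ≡ 20 (mod f). Multiplying by 20^(-1) ≡ 15 in F_23 gives a(x)^(-1) ≡ 15·(17x^3 + 2x^2 + 5x + 3) ≡ 2x^3 + 7x^2 + 6x + 22 (mod f). Check: (6x^3 + 12x^2 + 16x + 10)·(2x^3 + 7x^2 + 6x + 22) = 12x^6 + 20x^5 + 14x^4 + 14x^3 + 16x^2 + 21x + 13 ≡ 1 (mod x^4 + 20x^3 + 4x^2 + 16x + 20).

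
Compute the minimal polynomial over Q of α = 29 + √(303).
m_α(x) = x^2 - 58x + 538

From α - 29 = √(303), squaring gives (α - 29)^2 = 303, i.e. α^2 - 58α + 841 = 303, so α^2 - 58α + 538 = 0. The discriminant of x^2 - 58x + 538 is (-58)^2 - 4·(538) = 3364 - 2152 = 1212, and 4·(303) is not a perfect square in Q since 303 is squarefree and ≠ 1. Hence x^2 - 58x + 538 is irreducible over Q and is the minimal polynomial of α.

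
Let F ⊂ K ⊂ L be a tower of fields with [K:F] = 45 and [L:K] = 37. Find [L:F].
[L:F] = 1665

The tower law says that for any tower of field extensions F ⊂ K ⊂ L with finite degrees, [L:F] = [L:K] · [K:F]. Here this gives [L:F] = 37 · 45 = 1665.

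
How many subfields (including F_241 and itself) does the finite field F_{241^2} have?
F_{241^2} has 2 subfields

The subfields of F_{p^n} are exactly the fields F_{p^d} for d | n (each is the fixed field of the unique index-d subgroup of Gal(F_{p^n}/F_p) ≅ Z/nZ). The divisors of n = 2 are {1, 2}, giving 2 subfields: F_{241^1}, F_{241^2}.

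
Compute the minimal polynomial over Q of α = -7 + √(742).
m_α(x) = x^2 + 14x - 693

From α + 7 = √(742), squaring gives (α + 7)^2 = 742, i.e. α^2 + 14α + 49 = 742, so α^2 + 14α - 693 = 0. The discriminant of x^2 + 14x - 693 is (14)^2 - 4·(-693) = 196 + 2772 = 2968, and 4·(742) is not a perfect square in Q since 742 is squarefree and ≠ 1. Hence x^2 + 14x - 693 is irreducible over Q and is the minimal polynomial of α.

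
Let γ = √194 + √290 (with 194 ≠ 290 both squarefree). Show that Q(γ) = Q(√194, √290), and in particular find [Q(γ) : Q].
[Q(γ) : Q] = 4 (equivalently, Q(γ) = Q(√194, √290))

Obviously Q(γ) ⊆ Q(√194, √290), and [Q(√194, √290):Q] = 4 (since 194, 290 are distinct squarefree integers > 1 with 56260 not a perfect square). To show equality we compute the minimal polynomial of γ. From γ = √194 + √290: γ^2 = 194 + 2√(56260) + 290 = 484 + 2√(56260), so γ^2 - 484 = 2√(56260); squaring, (γ^2 - 484)^2 = 4·56260, i.e. γ^4 - 968γ^2 + 234256 - 225040 = 0, i.e. γ^4 - 968γ^2 + 9216 = 0. So γ is a root of x^4 - 968x^2 + 9216. This polynomial is irreducible over Q: it has no rational root (each ±√194 ± √290 is irrational), and any factorization into two quadratics over Q would force √(56260) ∈ Q (pairing opposite roots) or √194, √290 ∈ Q (other pairings), all impossible. Hence [Q(γ):Q] = 4 = [Q(√194, √290):Q], so Q(γ) = Q(√194, √290).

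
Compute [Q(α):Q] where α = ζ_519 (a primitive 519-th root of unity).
[Q(α):Q] = 344

The minimal polynomial of ζ_519 over Q is the 519-th cyclotomic polynomial Φ_519(x), which is irreducible over Q and has degree φ(519) = 344. Hence [Q(α):Q] = φ(519) = 344.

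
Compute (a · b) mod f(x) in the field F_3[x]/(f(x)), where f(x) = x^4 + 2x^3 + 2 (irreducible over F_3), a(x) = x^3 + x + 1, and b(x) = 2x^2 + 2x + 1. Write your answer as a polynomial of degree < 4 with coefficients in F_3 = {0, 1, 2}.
a · b ≡ x^3 + x^2 + 2x + 2 (mod f(x))

Multiply in F_3[x]: a(x)·b(x) = (x^3 + x + 1)·(2x^2 + 2x + 1) = 2x^5 + 2x^4 + x^2 + 1. This has degree ≥ 4, so divide by f(x) over F_3: 2x^5 + 2x^4 + x^2 + 1 = (2x + 1)·(x^4 + 2x^3 + 2) + (x^3 + x^2 + 2x + 2). Hence a·b ≡ x^3 + x^2 + 2x + 2 (mod f). (F_3[x]/(f) is a field with 3^4 = 81 elements since f is irreducible of degree 4.)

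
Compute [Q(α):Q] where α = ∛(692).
[Q(α):Q] = 3

The minimal polynomial of α is x^3 - 692, irreducible over Q since 692 is not a perfect cube (so x^3 - 692 has no rational root). Hence [Q(α):Q] = deg(m_α) = 3.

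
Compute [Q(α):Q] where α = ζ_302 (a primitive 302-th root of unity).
[Q(α):Q] = 150

The minimal polynomial of ζ_302 over Q is the 302-th cyclotomic polynomial Φ_302(x), which is irreducible over Q and has degree φ(302) = 150. Hence [Q(α):Q] = φ(302) = 150.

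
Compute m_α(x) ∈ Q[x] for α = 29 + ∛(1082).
m_α(x) = x^3 - 87x^2 + 2523x - 25471

Set β = α - 29 = ∛(1082), so β^3 = 1082. Then (α - 29)^3 - 1082 = 0, i.e. α is a root of g(x) = (x - 29)^3 - 1082 = x^3 - 87x^2 + 2523x - 25471. Since g(x) = h(x - 29) where h(x) = x^3 - 1082, and h is irreducible over Q (because 1082 is not a perfect cube, so h has no rational root, and a monic cubic with no rational root is irreducible), g is also irreducible (irreducibility is preserved under the substitution x → x - 29). Hence m_α(x) = x^3 - 87x^2 + 2523x - 25471.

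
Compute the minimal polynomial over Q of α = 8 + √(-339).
m_α(x) = x^2 - 16x + 403

From α - 8 = √(-339), squaring gives (α - 8)^2 = -339, i.e. α^2 - 16α + 64 = -339, so α^2 - 16α + 403 = 0. The discriminant of x^2 - 16x + 403 is (-16)^2 - 4·(403) = 256 - 1612 = -1356, and 4·(-339) is not a perfect square in Q since -339 is squarefree and ≠ 1. Hence x^2 - 16x + 403 is irreducible over Q and is the minimal polynomial of α.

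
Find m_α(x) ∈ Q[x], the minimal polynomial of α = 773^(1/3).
m_α(x) = x^3 - 773

α satisfies α^3 = 773, so x^3 - 773 annihilates α. By the rational root test, a rational root p/q (in lowest terms) of x^3 - 773 would satisfy p^3 = 773 q^3, forcing q = 1 and p^3 = 773; but 773 is not a perfect cube, contradiction. A monic cubic over Q with no rational root is irreducible (any nontrivial factorization would include a linear factor). Hence x^3 - 773 is the minimal polynomial of α, and in particular [Q(α):Q] = 3.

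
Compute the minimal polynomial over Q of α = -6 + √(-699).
m_α(x) = x^2 + 12x + 735

From α + 6 = √(-699), squaring gives (α + 6)^2 = -699, i.e. α^2 + 12α + 36 = -699, so α^2 + 12α + 735 = 0. The discriminant of x^2 + 12x + 735 is (12)^2 - 4·(735) = 144 - 2940 = -2796, and 4·(-699) is not a perfect square in Q since -699 is squarefree and ≠ 1. Hence x^2 + 12x + 735 is irreducible over Q and is the minimal polynomial of α.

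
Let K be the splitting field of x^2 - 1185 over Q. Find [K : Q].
[K : Q] = 2

f(x) = x^2 - 1185 factors as (x - √1185)(x + √1185). The splitting field is K = Q(√1185). Since 1185 is squarefree and > 1, it is not a perfect square, so x^2 - 1185 is irreducible over Q and [Q(√1185) : Q] = 2. Hence [K : Q] = 2.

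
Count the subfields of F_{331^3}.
F_{331^3} has 2 subfields

The subfields of F_{p^n} are exactly the fields F_{p^d} for d | n (each is the fixed field of the unique index-d subgroup of Gal(F_{p^n}/F_p) ≅ Z/nZ). The divisors of n = 3 are {1, 3}, giving 2 subfields: F_{331^1}, F_{331^3}.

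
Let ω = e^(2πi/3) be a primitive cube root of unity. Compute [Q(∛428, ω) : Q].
[Q(∛428, ω) : Q] = 6

[Q(∛428):Q] = 3 (min poly x^3 - 428, irreducible since 428 is not a perfect cube). [Q(ω):Q] = 2 (min poly x^2 + x + 1). Since Q(∛428) ⊂ R and ω ∉ R, we have ω ∉ Q(∛428), so x^2 + x + 1 remains irreducible over Q(∛428) and [Q(∛428, ω) : Q(∛428)] = 2. By the tower law, [Q(∛428, ω) : Q] = 3 · 2 = 6. (In fact Q(∛428, ω) is the splitting field of x^3 - 428 over Q.)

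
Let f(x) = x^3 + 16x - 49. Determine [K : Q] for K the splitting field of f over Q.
[K : Q] = 6

By the rational root test, any rational root of the monic integer polynomial f(x) = x^3 + 16x - 49 must be an integer dividing the constant term -49, i.e. one of ±{1, 7, 49}. Evaluating: f(1) = -32, f(-1) = -66, f(7) = 406, f(-7) = -504, f(49) = 118384, f(-49) = -118482; none is 0, so f has no rational root and is therefore irreducible over Q (a cubic with no linear factor over a field is irreducible). For an irreducible cubic, the Galois group is A_3 or S_3 according as the discriminant disc(f) = -4a^3 - 27b^2 = -4·(16)^3 - 27·(-49)^2 = -81211 is or is not a square in Q. Here disc(f) = -81211 is not a perfect square in Q, so the Galois group of f over Q is not contained in A_3 and must be all of S_3. The splitting field has degree |S_3| = 6 over Q, so [K : Q] = 6.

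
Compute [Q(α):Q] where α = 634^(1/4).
[Q(α):Q] = 4

α is a root of x^4 - 634. By Eisenstein's criterion at the prime p = 2 (which divides the constant term 634 but p^2 = 4 does not, since 634 is squarefree), x^4 - 634 is irreducible over Q. Hence [Q(α):Q] = 4.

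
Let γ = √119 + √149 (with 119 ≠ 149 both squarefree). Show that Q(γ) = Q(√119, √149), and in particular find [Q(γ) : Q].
[Q(γ) : Q] = 4 (equivalently, Q(γ) = Q(√119, √149))

Obviously Q(γ) ⊆ Q(√119, √149), and [Q(√119, √149):Q] = 4 (since 119, 149 are distinct squarefree integers > 1 with 17731 not a perfect square). To show equality we compute the minimal polynomial of γ. From γ = √119 + √149: γ^2 = 119 + 2√(17731) + 149 = 268 + 2√(17731), so γ^2 - 268 = 2√(17731); squaring, (γ^2 - 268)^2 = 4·17731, i.e. γ^4 - 536γ^2 + 71824 - 70924 = 0, i.e. γ^4 - 536γ^2 + 900 = 0. So γ is a root of x^4 - 536x^2 + 900. This polynomial is irreducible over Q: it has no rational root (each ±√119 ± √149 is irrational), and any factorization into two quadratics over Q would force √(17731) ∈ Q (pairing opposite roots) or √119, √149 ∈ Q (other pairings), all impossible. Hence [Q(γ):Q] = 4 = [Q(√119, √149):Q], so Q(γ) = Q(√119, √149).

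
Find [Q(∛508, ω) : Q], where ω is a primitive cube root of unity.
[Q(∛508, ω) : Q] = 6

[Q(∛508):Q] = 3 (min poly x^3 - 508, irreducible since 508 is not a perfect cube). [Q(ω):Q] = 2 (min poly x^2 + x + 1). Since Q(∛508) ⊂ R and ω ∉ R, we have ω ∉ Q(∛508), so x^2 + x + 1 remains irreducible over Q(∛508) and [Q(∛508, ω) : Q(∛508)] = 2. By the tower law, [Q(∛508, ω) : Q] = 3 · 2 = 6. (In fact Q(∛508, ω) is the splitting field of x^3 - 508 over Q.)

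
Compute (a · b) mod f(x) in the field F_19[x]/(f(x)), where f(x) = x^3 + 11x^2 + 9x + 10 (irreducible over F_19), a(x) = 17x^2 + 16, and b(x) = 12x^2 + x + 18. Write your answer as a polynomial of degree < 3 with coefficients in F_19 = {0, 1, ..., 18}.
a · b ≡ 17x^2 + 7x + 5 (mod f(x))

Multiply in F_19[x]: a(x)·b(x) = (17x^2 + 16)·(12x^2 + x + 18) = 14x^4 + 17x^3 + 4x^2 + 16x + 3. This has degree ≥ 3, so divide by f(x) over F_19: 14x^4 + 17x^3 + 4x^2 + 16x + 3 = (14x + 15)·(x^3 + 11x^2 + 9x + 10) + (17x^2 + 7x + 5). Hence a·b ≡ 17x^2 + 7x + 5 (mod f). (F_19[x]/(f) is a field with 19^3 = 6859 elements since f is irreducible of degree 3.)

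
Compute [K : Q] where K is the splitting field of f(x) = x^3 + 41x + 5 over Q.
[K : Q] = 6

By the rational root test, any rational root of the monic integer polynomial f(x) = x^3 + 41x + 5 must be an integer dividing the constant term 5, i.e. one of ±{1, 5}. Evaluating: f(1) = 47, f(-1) = -37, f(5) = 335, f(-5) = -325; none is 0, so f has no rational root and is therefore irreducible over Q (a cubic with no linear factor over a field is irreducible). For an irreducible cubic, the Galois group is A_3 or S_3 according as the discriminant disc(f) = -4a^3 - 27b^2 = -4·(41)^3 - 27·(5)^2 = -276359 is or is not a square in Q. Here disc(f) = -276359 is not a perfect square in Q, so the Galois group of f over Q is not contained in A_3 and must be all of S_3. The splitting field has degree |S_3| = 6 over Q, so [K : Q] = 6.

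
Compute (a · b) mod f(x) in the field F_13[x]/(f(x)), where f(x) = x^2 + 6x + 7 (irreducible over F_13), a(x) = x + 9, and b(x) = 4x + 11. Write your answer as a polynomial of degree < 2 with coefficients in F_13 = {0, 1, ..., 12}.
a · b ≡ 10x + 6 (mod f(x))

Multiply in F_13[x]: a(x)·b(x) = (x + 9)·(4x + 11) = 4x^2 + 8x + 8. This has degree ≥ 2, so divide by f(x) over F_13: 4x^2 + 8x + 8 = (4)·(x^2 + 6x + 7) + (10x + 6). Hence a·b ≡ 10x + 6 (mod f). (F_13[x]/(f) is a field with 13^2 = 169 elements since f is irreducible of degree 2.)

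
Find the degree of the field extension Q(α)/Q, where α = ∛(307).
[Q(α):Q] = 3

The minimal polynomial of α is x^3 - 307, irreducible over Q since 307 is not a perfect cube (so x^3 - 307 has no rational root). Hence [Q(α):Q] = deg(m_α) = 3.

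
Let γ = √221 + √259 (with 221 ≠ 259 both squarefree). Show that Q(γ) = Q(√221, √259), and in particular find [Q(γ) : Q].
[Q(γ) : Q] = 4 (equivalently, Q(γ) = Q(√221, √259))

Obviously Q(γ) ⊆ Q(√221, √259), and [Q(√221, √259):Q] = 4 (since 221, 259 are distinct squarefree integers > 1 with 57239 not a perfect square). To show equality we compute the minimal polynomial of γ. From γ = √221 + √259: γ^2 = 221 + 2√(57239) + 259 = 480 + 2√(57239), so γ^2 - 480 = 2√(57239); squaring, (γ^2 - 480)^2 = 4·57239, i.e. γ^4 - 960γ^2 + 230400 - 228956 = 0, i.e. γ^4 - 960γ^2 + 1444 = 0. So γ is a root of x^4 - 960x^2 + 1444. This polynomial is irreducible over Q: it has no rational root (each ±√221 ± √259 is irrational), and any factorization into two quadratics over Q would force √(57239) ∈ Q (pairing opposite roots) or √221, √259 ∈ Q (other pairings), all impossible. Hence [Q(γ):Q] = 4 = [Q(√221, √259):Q], so Q(γ) = Q(√221, √259).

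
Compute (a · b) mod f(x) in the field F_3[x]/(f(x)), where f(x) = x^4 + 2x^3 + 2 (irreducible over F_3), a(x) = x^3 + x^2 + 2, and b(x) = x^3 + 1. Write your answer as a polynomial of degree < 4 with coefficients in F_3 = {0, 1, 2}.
a · b ≡ 2x^3 + 2x^2 + 2x + 1 (mod f(x))

Multiply in F_3[x]: a(x)·b(x) = (x^3 + x^2 + 2)·(x^3 + 1) = x^6 + x^5 + x^2 + 2. This has degree ≥ 4, so divide by f(x) over F_3: x^6 + x^5 + x^2 + 2 = (x^2 + 2x + 2)·(x^4 + 2x^3 + 2) + (2x^3 + 2x^2 + 2x + 1). Hence a·b ≡ 2x^3 + 2x^2 + 2x + 1 (mod f). (F_3[x]/(f) is a field with 3^4 = 81 elements since f is irreducible of degree 4.)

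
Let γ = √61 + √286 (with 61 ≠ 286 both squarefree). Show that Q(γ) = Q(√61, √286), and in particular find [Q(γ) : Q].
[Q(γ) : Q] = 4 (equivalently, Q(γ) = Q(√61, √286))

Obviously Q(γ) ⊆ Q(√61, √286), and [Q(√61, √286):Q] = 4 (since 61, 286 are distinct squarefree integers > 1 with 17446 not a perfect square). To show equality we compute the minimal polynomial of γ. From γ = √61 + √286: γ^2 = 61 + 2√(17446) + 286 = 347 + 2√(17446), so γ^2 - 347 = 2√(17446); squaring, (γ^2 - 347)^2 = 4·17446, i.e. γ^4 - 694γ^2 + 120409 - 69784 = 0, i.e. γ^4 - 694γ^2 + 50625 = 0. So γ is a root of x^4 - 694x^2 + 50625. This polynomial is irreducible over Q: it has no rational root (each ±√61 ± √286 is irrational), and any factorization into two quadratics over Q would force √(17446) ∈ Q (pairing opposite roots) or √61, √286 ∈ Q (other pairings), all impossible. Hence [Q(γ):Q] = 4 = [Q(√61, √286):Q], so Q(γ) = Q(√61, √286).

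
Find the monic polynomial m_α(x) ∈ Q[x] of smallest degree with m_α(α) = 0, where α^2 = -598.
m_α(x) = x^2 + 598

α satisfies α^2 + 598 = 0, so x^2 + 598 annihilates α. Since d = -598 is squarefree and ≠ 1, it is not a perfect square in Q, so x^2 + 598 has no rational root and is therefore irreducible over Q (a degree-2 polynomial over a field is irreducible iff it has no root). Hence m_α(x) = x^2 + 598.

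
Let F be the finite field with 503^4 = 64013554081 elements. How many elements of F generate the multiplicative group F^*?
There are φ(64013554080) = 14572800000 primitive elements

F_q^* is cyclic of order q - 1 = 64013554080. A cyclic group of order m has exactly φ(m) generators. Here m = 64013554080 = 2^5 · 3^2 · 5 · 7 · 251 · 25301, so the number of primitive elements is φ(64013554080) = 14572800000.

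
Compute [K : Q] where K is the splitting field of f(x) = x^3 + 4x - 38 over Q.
[K : Q] = 6

By the rational root test, any rational root of the monic integer polynomial f(x) = x^3 + 4x - 38 must be an integer dividing the constant term -38, i.e. one of ±{1, 2, 19, 38}. Evaluating: f(1) = -33, f(-1) = -43, f(2) = -22, f(-2) = -54, f(19) = 6897, f(-19) = -6973, f(38) = 54986, f(-38) = -55062; none is 0, so f has no rational root and is therefore irreducible over Q (a cubic with no linear factor over a field is irreducible). For an irreducible cubic, the Galois group is A_3 or S_3 according as the discriminant disc(f) = -4a^3 - 27b^2 = -4·(4)^3 - 27·(-38)^2 = -39244 is or is not a square in Q. Here disc(f) = -39244 is not a perfect square in Q, so the Galois group of f over Q is not contained in A_3 and must be all of S_3. The splitting field has degree |S_3| = 6 over Q, so [K : Q] = 6.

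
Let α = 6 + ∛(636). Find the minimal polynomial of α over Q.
m_α(x) = x^3 - 18x^2 + 108x - 852

Set β = α - 6 = ∛(636), so β^3 = 636. Then (α - 6)^3 - 636 = 0, i.e. α is a root of g(x) = (x - 6)^3 - 636 = x^3 - 18x^2 + 108x - 852. Since g(x) = h(x - 6) where h(x) = x^3 - 636, and h is irreducible over Q (because 636 is not a perfect cube, so h has no rational root, and a monic cubic with no rational root is irreducible), g is also irreducible (irreducibility is preserved under the substitution x → x - 6). Hence m_α(x) = x^3 - 18x^2 + 108x - 852.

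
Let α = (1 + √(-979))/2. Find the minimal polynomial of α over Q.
m_α(x) = x^2 - x + 245

From 2α - 1 = √(-979), squaring gives (2α - 1)^2 = -979, i.e. 4α^2 - 4α + 1 = -979, so α^2 - α + (1 + 979)/4 = 0. Since -979 ≡ 1 (mod 4), (1 + 979)/4 = 245 ∈ Z. The polynomial x^2 - x + 245 has discriminant 1 - 4·(245) = -979, which is not a perfect square in Q (d = -979 is squarefree and ≠ 1), so x^2 - x + 245 is irreducible over Q. It is the minimal polynomial of α.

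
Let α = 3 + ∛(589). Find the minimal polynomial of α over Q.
m_α(x) = x^3 - 9x^2 + 27x - 616

Set β = α - 3 = ∛(589), so β^3 = 589. Then (α - 3)^3 - 589 = 0, i.e. α is a root of g(x) = (x - 3)^3 - 589 = x^3 - 9x^2 + 27x - 616. Since g(x) = h(x - 3) where h(x) = x^3 - 589, and h is irreducible over Q (because 589 is not a perfect cube, so h has no rational root, and a monic cubic with no rational root is irreducible), g is also irreducible (irreducibility is preserved under the substitution x → x - 3). Hence m_α(x) = x^3 - 9x^2 + 27x - 616.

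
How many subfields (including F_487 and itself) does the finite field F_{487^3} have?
F_{487^3} has 2 subfields

The subfields of F_{p^n} are exactly the fields F_{p^d} for d | n (each is the fixed field of the unique index-d subgroup of Gal(F_{p^n}/F_p) ≅ Z/nZ). The divisors of n = 3 are {1, 3}, giving 2 subfields: F_{487^1}, F_{487^3}.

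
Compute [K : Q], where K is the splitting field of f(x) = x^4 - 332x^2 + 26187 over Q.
[K : Q] = 4

Solving the quadratic in x^2: x^2 = (332 ± √(332^2 - 4·26187))/2 = (332 ± √5476)/2 = (332 ± 74)/2, giving x^2 = 129 or x^2 = 203. So f(x) = (x^2 - 129)(x^2 - 203) and the roots of f are ±√129, ±√203. Hence the splitting field is K = Q(√129, √203). Since 129 and 203 are distinct squarefree integers > 1, their product 26187 is not a perfect square, so √203 ∉ Q(√129). By the tower law [K:Q] = [Q(√129,√203):Q(√129)] · [Q(√129):Q] = 2 · 2 = 4.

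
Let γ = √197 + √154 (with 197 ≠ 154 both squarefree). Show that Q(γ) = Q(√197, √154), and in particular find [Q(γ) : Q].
[Q(γ) : Q] = 4 (equivalently, Q(γ) = Q(√197, √154))

Obviously Q(γ) ⊆ Q(√197, √154), and [Q(√197, √154):Q] = 4 (since 197, 154 are distinct squarefree integers > 1 with 30338 not a perfect square). To show equality we compute the minimal polynomial of γ. From γ = √197 + √154: γ^2 = 197 + 2√(30338) + 154 = 351 + 2√(30338), so γ^2 - 351 = 2√(30338); squaring, (γ^2 - 351)^2 = 4·30338, i.e. γ^4 - 702γ^2 + 123201 - 121352 = 0, i.e. γ^4 - 702γ^2 + 1849 = 0. So γ is a root of x^4 - 702x^2 + 1849. This polynomial is irreducible over Q: it has no rational root (each ±√197 ± √154 is irrational), and any factorization into two quadratics over Q would force √(30338) ∈ Q (pairing opposite roots) or √197, √154 ∈ Q (other pairings), all impossible. Hence [Q(γ):Q] = 4 = [Q(√197, √154):Q], so Q(γ) = Q(√197, √154).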